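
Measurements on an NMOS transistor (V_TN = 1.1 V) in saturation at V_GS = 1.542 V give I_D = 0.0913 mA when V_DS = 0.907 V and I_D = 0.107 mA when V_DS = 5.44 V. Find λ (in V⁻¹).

With V_GS fixed, I_D ∝ (1 + λ V_DS) in saturation, so I_D2/I_D1 = (1 + λ V_DS2)/(1 + λ V_DS1).
0.107/0.0913 = 1.172 = (1 + 5.44 λ)/(1 + 0.907 λ).
Solving: λ (I_D1 V_DS2 − I_D2 V_DS1) = I_D2 − I_D1, so λ = (0.107 − 0.0913) / (0.0913 × 5.44 − 0.107 × 0.907) = 0.0157 / 0.4 = 0.0393 V⁻¹.

λ = 0.0393 V⁻¹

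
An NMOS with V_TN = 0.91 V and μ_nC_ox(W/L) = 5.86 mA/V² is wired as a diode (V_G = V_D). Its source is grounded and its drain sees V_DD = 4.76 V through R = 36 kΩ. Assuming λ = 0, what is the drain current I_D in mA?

With gate tied to drain, V_GS = V_DS ≥ V_GS − V_TN, so the device is in saturation.
KCL at the drain: ½ k_n (V_GS − V_TN)² = (V_DD − V_GS)/R.
Let x = V_GS − 0.91. Then 105 x² + x − 3.85 = 0, giving x = 0.186 V (positive root), so V_GS = 1.1 V.
I_D = (V_DD − V_GS)/R = (4.76 − 1.1) / 36 = 0.102 mA.

I_D = 0.102 mA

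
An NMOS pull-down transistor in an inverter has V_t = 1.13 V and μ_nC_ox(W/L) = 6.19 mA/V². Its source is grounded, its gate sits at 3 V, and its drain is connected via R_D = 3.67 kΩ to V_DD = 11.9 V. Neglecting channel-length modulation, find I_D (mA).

V_GS = V_G = 3 V, so V_ov = 3 − 1.13 = 1.87 V.
Assume saturation: I_D = ½ k_n V_ov² = 0.5 × 6.19 × 1.87² = 10.8 mA, giving V_DS = V_DD − I_D R_D = 11.9 − 10.8 × 3.67 = -27.8 V.
But -27.8 V < V_ov = 1.87 V, so the device is actually in triode.
In triode I_D = k_n[V_ov V_DS − ½ V_DS²] and I_D = (V_DD − V_DS)/R_D. Equating: 11.4 V_DS² − 43.48 V_DS + 11.9 = 0, giving V_DS = 0.297 V (the root below V_ov).
I_D = (11.9 − 0.297) / 3.67 = 3.16 mA.

I_D = 3.16 mA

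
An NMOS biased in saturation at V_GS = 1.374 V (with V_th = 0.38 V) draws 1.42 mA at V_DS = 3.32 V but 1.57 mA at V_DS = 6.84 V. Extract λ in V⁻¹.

With V_GS fixed, I_D ∝ (1 + λ V_DS) in saturation, so I_D2/I_D1 = (1 + λ V_DS2)/(1 + λ V_DS1).
1.57/1.42 = 1.106 = (1 + 6.84 λ)/(1 + 3.32 λ).
Solving: λ (I_D1 V_DS2 − I_D2 V_DS1) = I_D2 − I_D1, so λ = (1.57 − 1.42) / (1.42 × 6.84 − 1.57 × 3.32) = 0.15 / 4.5 = 0.0333 V⁻¹.

λ = 0.0333 V⁻¹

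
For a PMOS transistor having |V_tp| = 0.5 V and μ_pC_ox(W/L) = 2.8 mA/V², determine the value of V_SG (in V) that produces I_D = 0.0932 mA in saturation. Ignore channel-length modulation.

V_SG = 0.758 V

In saturation I_D = ½ k_p (V_SG − |V_tp|)², so V_SG − |V_tp| = √(2 I_D / k_p) = √(2 × 0.0932 / 2.8) = 0.258 V.
V_SG = 0.5 + 0.258 = 0.758 V.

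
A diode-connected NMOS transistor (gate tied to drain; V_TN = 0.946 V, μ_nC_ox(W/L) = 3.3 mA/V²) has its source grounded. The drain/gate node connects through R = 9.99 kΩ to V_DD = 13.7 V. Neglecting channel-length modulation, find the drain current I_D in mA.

I_D = 1.19 mA

With gate tied to drain, V_GS = V_DS ≥ V_GS − V_TN, so the device is in saturation.
KCL at the drain: ½ k_n (V_GS − V_TN)² = (V_DD − V_GS)/R.
Let x = V_GS − 0.946. Then 16.5 x² + x − 12.75 = 0, giving x = 0.85 V (positive root), so V_GS = 1.8 V.
I_D = (V_DD − V_GS)/R = (13.7 − 1.8) / 9.99 = 1.19 mA.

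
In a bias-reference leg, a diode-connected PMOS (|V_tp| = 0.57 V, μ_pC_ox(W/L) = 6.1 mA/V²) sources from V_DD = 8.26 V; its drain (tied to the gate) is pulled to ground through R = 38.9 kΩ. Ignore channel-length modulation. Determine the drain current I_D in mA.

I_D = 0.191 mA

With gate tied to drain, V_SG = V_SD ≥ V_SG − |V_tp|, so the device is in saturation.
KCL at the drain: ½ k_p (V_SG − |V_tp|)² = (V_DD − V_SG)/R.
Let x = V_SG − 0.57. Then 119 x² + x − 7.69 = 0, giving x = 0.25 V (positive root), so V_SG = 0.82 V.
I_D = (V_DD − V_SG)/R = (8.26 − 0.82) / 38.9 = 0.191 mA.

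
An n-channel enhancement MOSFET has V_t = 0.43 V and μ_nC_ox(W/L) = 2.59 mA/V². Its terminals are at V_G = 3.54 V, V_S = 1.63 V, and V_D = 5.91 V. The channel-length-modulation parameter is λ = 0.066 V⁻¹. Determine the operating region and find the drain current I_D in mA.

V_GS = V_G − V_S = 3.54 − 1.63 = 1.91 V; V_DS = V_D − V_S = 5.91 − 1.63 = 4.28 V.
V_ov = V_GS − V_t = 1.91 − 0.43 = 1.48 V.
Since V_DS = 4.28 V ≥ V_ov = 1.48 V, the device is in saturation.
I_D = ½ k_n V_ov² (1 + λ V_DS) = 0.5 × 2.59 × 1.48² × (1 + 0.066 × 4.28) = 3.64 mA.

Saturation; I_D = 3.64 mA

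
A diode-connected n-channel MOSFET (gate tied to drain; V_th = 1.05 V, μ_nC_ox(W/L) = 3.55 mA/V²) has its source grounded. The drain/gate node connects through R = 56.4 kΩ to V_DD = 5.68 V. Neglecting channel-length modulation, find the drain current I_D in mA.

I_D = 0.0784 mA

With gate tied to drain, V_GS = V_DS ≥ V_GS − V_th, so the device is in saturation.
KCL at the drain: ½ k_n (V_GS − V_th)² = (V_DD − V_GS)/R.
Let x = V_GS − 1.05. Then 100 x² + x − 4.63 = 0, giving x = 0.21 V (positive root), so V_GS = 1.26 V.
I_D = (V_DD − V_GS)/R = (5.68 − 1.26) / 56.4 = 0.0784 mA.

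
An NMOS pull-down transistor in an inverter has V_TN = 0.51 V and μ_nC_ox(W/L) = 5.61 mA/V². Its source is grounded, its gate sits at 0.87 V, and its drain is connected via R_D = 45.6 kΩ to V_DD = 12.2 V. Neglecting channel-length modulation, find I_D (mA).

V_GS = V_G = 0.87 V, so V_ov = 0.87 − 0.51 = 0.36 V.
Assume saturation: I_D = ½ k_n V_ov² = 0.5 × 5.61 × 0.36² = 0.364 mA, giving V_DS = V_DD − I_D R_D = 12.2 − 0.364 × 45.6 = -4.38 V.
But -4.38 V < V_ov = 0.36 V, so the device is actually in triode.
In triode I_D = k_n[V_ov V_DS − ½ V_DS²] and I_D = (V_DD − V_DS)/R_D. Equating: 128 V_DS² − 93.09 V_DS + 12.2 = 0, giving V_DS = 0.171 V (the root below V_ov).
I_D = (12.2 − 0.171) / 45.6 = 0.264 mA.

I_D = 0.264 mA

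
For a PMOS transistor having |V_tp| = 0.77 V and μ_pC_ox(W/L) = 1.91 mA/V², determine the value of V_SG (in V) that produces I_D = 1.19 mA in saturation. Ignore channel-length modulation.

V_SG = 1.89 V

In saturation I_D = ½ k_p (V_SG − |V_tp|)², so V_SG − |V_tp| = √(2 I_D / k_p) = √(2 × 1.19 / 1.91) = 1.12 V.
V_SG = 0.77 + 1.12 = 1.89 V.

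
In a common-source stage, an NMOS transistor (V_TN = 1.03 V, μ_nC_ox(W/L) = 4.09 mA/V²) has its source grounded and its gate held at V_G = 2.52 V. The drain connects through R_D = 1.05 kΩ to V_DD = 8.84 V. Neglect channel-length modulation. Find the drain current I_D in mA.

I_D = 4.54 mA

V_GS = V_G = 2.52 V, so V_ov = 2.52 − 1.03 = 1.49 V.
Assume saturation: I_D = ½ k_n V_ov² = 0.5 × 4.09 × 1.49² = 4.54 mA, giving V_DS = V_DD − I_D R_D = 8.84 − 4.54 × 1.05 = 4.07 V.
V_DS = 4.07 V ≥ V_ov = 1.49 V, confirming saturation.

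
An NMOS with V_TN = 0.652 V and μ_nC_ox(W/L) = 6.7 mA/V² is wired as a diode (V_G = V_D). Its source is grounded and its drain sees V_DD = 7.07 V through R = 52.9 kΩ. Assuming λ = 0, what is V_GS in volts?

With gate tied to drain, V_GS = V_DS ≥ V_GS − V_TN, so the device is in saturation.
KCL at the drain: ½ k_n (V_GS − V_TN)² = (V_DD − V_GS)/R.
Let x = V_GS − 0.652. Then 177 x² + x − 6.418 = 0, giving x = 0.188 V (positive root), so V_GS = 0.84 V.
I_D = (V_DD − V_GS)/R = (7.07 − 0.84) / 52.9 = 0.118 mA.

V_GS = 0.840 V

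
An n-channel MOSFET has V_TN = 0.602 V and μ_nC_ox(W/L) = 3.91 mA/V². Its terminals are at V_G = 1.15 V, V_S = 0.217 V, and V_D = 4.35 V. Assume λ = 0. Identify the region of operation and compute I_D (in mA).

V_GS = V_G − V_S = 1.15 − 0.217 = 0.933 V; V_DS = V_D − V_S = 4.35 − 0.217 = 4.13 V.
V_ov = V_GS − V_TN = 0.933 − 0.602 = 0.331 V.
Since V_DS = 4.13 V ≥ V_ov = 0.331 V, the device is in saturation.
I_D = ½ k_n V_ov² = 0.5 × 3.91 × 0.331² = 0.214 mA.

Saturation; I_D = 0.214 mA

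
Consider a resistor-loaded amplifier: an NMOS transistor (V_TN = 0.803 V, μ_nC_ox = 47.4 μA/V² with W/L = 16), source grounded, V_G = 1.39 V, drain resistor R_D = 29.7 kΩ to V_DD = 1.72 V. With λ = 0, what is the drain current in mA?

I_D = 0.0534 mA

V_GS = V_G = 1.39 V, so V_ov = 1.39 − 0.803 = 0.587 V.
k_n = μ_nC_ox · (W/L) = 0.7584 mA/V².
Assume saturation: I_D = ½ k_n V_ov² = 0.5 × 0.7584 × 0.587² = 0.131 mA, giving V_DS = V_DD − I_D R_D = 1.72 − 0.131 × 29.7 = -2.16 V.
But -2.16 V < V_ov = 0.587 V, so the device is actually in triode.
In triode I_D = k_n[V_ov V_DS − ½ V_DS²] and I_D = (V_DD − V_DS)/R_D. Equating: 11.3 V_DS² − 14.22 V_DS + 1.72 = 0, giving V_DS = 0.135 V (the root below V_ov).
I_D = (1.72 − 0.135) / 29.7 = 0.0534 mA.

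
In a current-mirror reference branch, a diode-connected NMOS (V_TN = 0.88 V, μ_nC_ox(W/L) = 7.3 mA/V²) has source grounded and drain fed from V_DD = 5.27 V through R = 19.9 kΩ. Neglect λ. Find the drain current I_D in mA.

I_D = 0.209 mA

With gate tied to drain, V_GS = V_DS ≥ V_GS − V_TN, so the device is in saturation.
KCL at the drain: ½ k_n (V_GS − V_TN)² = (V_DD − V_GS)/R.
Let x = V_GS − 0.88. Then 72.6 x² + x − 4.39 = 0, giving x = 0.239 V (positive root), so V_GS = 1.12 V.
I_D = (V_DD − V_GS)/R = (5.27 − 1.12) / 19.9 = 0.209 mA.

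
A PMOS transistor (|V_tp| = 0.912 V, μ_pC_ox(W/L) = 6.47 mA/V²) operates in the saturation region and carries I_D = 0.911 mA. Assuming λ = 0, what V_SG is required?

In saturation I_D = ½ k_p (V_SG − |V_tp|)², so V_SG − |V_tp| = √(2 I_D / k_p) = √(2 × 0.911 / 6.47) = 0.531 V.
V_SG = 0.912 + 0.531 = 1.44 V.

V_SG = 1.44 V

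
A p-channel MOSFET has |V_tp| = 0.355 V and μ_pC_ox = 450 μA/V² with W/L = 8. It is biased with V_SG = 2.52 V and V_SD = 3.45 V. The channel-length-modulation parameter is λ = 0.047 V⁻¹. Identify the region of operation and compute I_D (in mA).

Saturation; I_D = 9.81 mA

k_p = μ_pC_ox · (W/L) = 3.6 mA/V².
V_ov = V_SG − |V_tp| = 2.52 − 0.355 = 2.17 V.
Since V_SD = 3.45 V ≥ V_ov = 2.17 V, the device is in saturation.
I_D = ½ k_p V_ov² (1 + λ V_SD) = 0.5 × 3.6 × 2.17² × (1 + 0.047 × 3.45) = 9.81 mA.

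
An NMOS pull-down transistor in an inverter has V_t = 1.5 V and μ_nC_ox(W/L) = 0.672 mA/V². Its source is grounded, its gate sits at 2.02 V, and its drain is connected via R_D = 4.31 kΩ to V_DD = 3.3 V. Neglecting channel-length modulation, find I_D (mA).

V_GS = V_G = 2.02 V, so V_ov = 2.02 − 1.5 = 0.52 V.
Assume saturation: I_D = ½ k_n V_ov² = 0.5 × 0.672 × 0.52² = 0.0909 mA, giving V_DS = V_DD − I_D R_D = 3.3 − 0.0909 × 4.31 = 2.91 V.
V_DS = 2.91 V ≥ V_ov = 0.52 V, confirming saturation.

I_D = 0.0909 mA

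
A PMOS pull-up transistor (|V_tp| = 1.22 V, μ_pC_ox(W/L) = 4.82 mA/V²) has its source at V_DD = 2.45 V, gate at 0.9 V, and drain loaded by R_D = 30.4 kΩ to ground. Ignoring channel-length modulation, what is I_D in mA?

I_D = 0.0788 mA

V_SG = V_DD − V_G = 2.45 − 0.9 = 1.55 V, so V_ov = 1.55 − 1.22 = 0.33 V.
Assume saturation: I_D = ½ k_p V_ov² = 0.5 × 4.82 × 0.33² = 0.262 mA, giving V_SD = V_DD − I_D R_D = 2.45 − 0.262 × 30.4 = -5.53 V.
But -5.53 V < V_ov = 0.33 V, so the device is actually in triode.
In triode I_D = k_p[V_ov V_SD − ½ V_SD²] and I_D = (V_DD − V_SD)/R_D. Equating: 73.3 V_SD² − 49.35 V_SD + 2.45 = 0, giving V_SD = 0.054 V (the root below V_ov).
I_D = (2.45 − 0.054) / 30.4 = 0.0788 mA.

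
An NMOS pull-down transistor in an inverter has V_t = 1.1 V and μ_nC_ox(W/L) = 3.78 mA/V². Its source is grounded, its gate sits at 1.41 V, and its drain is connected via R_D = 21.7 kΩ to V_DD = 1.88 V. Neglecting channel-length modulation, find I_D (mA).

V_GS = V_G = 1.41 V, so V_ov = 1.41 − 1.1 = 0.31 V.
Assume saturation: I_D = ½ k_n V_ov² = 0.5 × 3.78 × 0.31² = 0.182 mA, giving V_DS = V_DD − I_D R_D = 1.88 − 0.182 × 21.7 = -2.06 V.
But -2.06 V < V_ov = 0.31 V, so the device is actually in triode.
In triode I_D = k_n[V_ov V_DS − ½ V_DS²] and I_D = (V_DD − V_DS)/R_D. Equating: 41 V_DS² − 26.43 V_DS + 1.88 = 0, giving V_DS = 0.0814 V (the root below V_ov).
I_D = (1.88 − 0.0814) / 21.7 = 0.0829 mA.

I_D = 0.0829 mA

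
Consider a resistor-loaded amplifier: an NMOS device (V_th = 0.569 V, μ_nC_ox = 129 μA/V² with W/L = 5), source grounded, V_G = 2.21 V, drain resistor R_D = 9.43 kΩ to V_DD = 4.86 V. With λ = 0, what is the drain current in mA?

V_GS = V_G = 2.21 V, so V_ov = 2.21 − 0.569 = 1.64 V.
k_n = μ_nC_ox · (W/L) = 0.645 mA/V².
Assume saturation: I_D = ½ k_n V_ov² = 0.5 × 0.645 × 1.64² = 0.868 mA, giving V_DS = V_DD − I_D R_D = 4.86 − 0.868 × 9.43 = -3.33 V.
But -3.33 V < V_ov = 1.64 V, so the device is actually in triode.
In triode I_D = k_n[V_ov V_DS − ½ V_DS²] and I_D = (V_DD − V_DS)/R_D. Equating: 3.04 V_DS² − 10.98 V_DS + 4.86 = 0, giving V_DS = 0.516 V (the root below V_ov).
I_D = (4.86 − 0.516) / 9.43 = 0.461 mA.

I_D = 0.461 mA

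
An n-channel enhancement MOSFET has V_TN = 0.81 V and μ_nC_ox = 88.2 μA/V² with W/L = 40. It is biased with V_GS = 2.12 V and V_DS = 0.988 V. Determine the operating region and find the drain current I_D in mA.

k_n = μ_nC_ox · (W/L) = 3.528 mA/V².
V_ov = V_GS − V_TN = 2.12 − 0.81 = 1.31 V.
Since V_DS = 0.988 V < V_ov = 1.31 V, the device is in the triode region.
I_D = k_n [V_ov · V_DS − ½ V_DS²] = 3.528 × [1.31 × 0.988 − 0.5 × 0.988²] = 2.84 mA.

Triode; I_D = 2.84 mA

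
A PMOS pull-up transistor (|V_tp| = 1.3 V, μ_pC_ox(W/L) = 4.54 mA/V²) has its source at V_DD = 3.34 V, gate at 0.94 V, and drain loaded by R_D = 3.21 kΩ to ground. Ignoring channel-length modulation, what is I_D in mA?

I_D = 0.973 mA

V_SG = V_DD − V_G = 3.34 − 0.94 = 2.4 V, so V_ov = 2.4 − 1.3 = 1.1 V.
Assume saturation: I_D = ½ k_p V_ov² = 0.5 × 4.54 × 1.1² = 2.75 mA, giving V_SD = V_DD − I_D R_D = 3.34 − 2.75 × 3.21 = -5.48 V.
But -5.48 V < V_ov = 1.1 V, so the device is actually in triode.
In triode I_D = k_p[V_ov V_SD − ½ V_SD²] and I_D = (V_DD − V_SD)/R_D. Equating: 7.29 V_SD² − 17.03 V_SD + 3.34 = 0, giving V_SD = 0.216 V (the root below V_ov).
I_D = (3.34 − 0.216) / 3.21 = 0.973 mA.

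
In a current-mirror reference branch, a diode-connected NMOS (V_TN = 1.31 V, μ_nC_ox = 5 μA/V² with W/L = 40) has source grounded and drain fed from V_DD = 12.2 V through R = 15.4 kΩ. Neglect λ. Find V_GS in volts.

V_GS = 3.66 V

With gate tied to drain, V_GS = V_DS ≥ V_GS − V_TN, so the device is in saturation.
k_n = μ_nC_ox · (W/L) = 0.2 mA/V².
KCL at the drain: ½ k_n (V_GS − V_TN)² = (V_DD − V_GS)/R.
Let x = V_GS − 1.31. Then 1.54 x² + x − 10.89 = 0, giving x = 2.35 V (positive root), so V_GS = 3.66 V.
I_D = (V_DD − V_GS)/R = (12.2 − 3.66) / 15.4 = 0.554 mA.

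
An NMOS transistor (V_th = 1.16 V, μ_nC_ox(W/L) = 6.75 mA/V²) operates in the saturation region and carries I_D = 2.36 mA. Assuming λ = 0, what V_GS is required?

In saturation I_D = ½ k_n (V_GS − V_th)², so V_GS − V_th = √(2 I_D / k_n) = √(2 × 2.36 / 6.75) = 0.836 V.
V_GS = 1.16 + 0.836 = 2 V.

V_GS = 2.00 V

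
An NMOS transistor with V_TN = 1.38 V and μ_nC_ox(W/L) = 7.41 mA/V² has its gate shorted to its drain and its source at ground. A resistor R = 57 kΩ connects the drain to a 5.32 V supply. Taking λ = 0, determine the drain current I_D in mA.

With gate tied to drain, V_GS = V_DS ≥ V_GS − V_TN, so the device is in saturation.
KCL at the drain: ½ k_n (V_GS − V_TN)² = (V_DD − V_GS)/R.
Let x = V_GS − 1.38. Then 211 x² + x − 3.94 = 0, giving x = 0.134 V (positive root), so V_GS = 1.51 V.
I_D = (V_DD − V_GS)/R = (5.32 − 1.51) / 57 = 0.0668 mA.

I_D = 0.0668 mA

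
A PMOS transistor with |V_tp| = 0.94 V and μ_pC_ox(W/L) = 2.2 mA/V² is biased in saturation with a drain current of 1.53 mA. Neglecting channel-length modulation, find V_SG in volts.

In saturation I_D = ½ k_p (V_SG − |V_tp|)², so V_SG − |V_tp| = √(2 I_D / k_p) = √(2 × 1.53 / 2.2) = 1.18 V.
V_SG = 0.94 + 1.18 = 2.12 V.

V_SG = 2.12 V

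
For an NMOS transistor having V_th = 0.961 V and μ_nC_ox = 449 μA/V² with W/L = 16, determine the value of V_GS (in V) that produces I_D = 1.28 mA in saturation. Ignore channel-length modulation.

V_GS = 1.56 V

k_n = μ_nC_ox · (W/L) = 7.184 mA/V².
In saturation I_D = ½ k_n (V_GS − V_th)², so V_GS − V_th = √(2 I_D / k_n) = √(2 × 1.28 / 7.184) = 0.597 V.
V_GS = 0.961 + 0.597 = 1.56 V.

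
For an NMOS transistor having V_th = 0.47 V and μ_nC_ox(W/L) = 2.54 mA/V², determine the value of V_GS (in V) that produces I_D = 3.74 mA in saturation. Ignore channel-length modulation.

V_GS = 2.19 V

In saturation I_D = ½ k_n (V_GS − V_th)², so V_GS − V_th = √(2 I_D / k_n) = √(2 × 3.74 / 2.54) = 1.72 V.
V_GS = 0.47 + 1.72 = 2.19 V.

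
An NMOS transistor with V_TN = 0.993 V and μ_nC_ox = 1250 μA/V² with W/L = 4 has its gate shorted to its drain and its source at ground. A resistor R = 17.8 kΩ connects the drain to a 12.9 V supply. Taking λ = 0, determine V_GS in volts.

With gate tied to drain, V_GS = V_DS ≥ V_GS − V_TN, so the device is in saturation.
k_n = μ_nC_ox · (W/L) = 5 mA/V².
KCL at the drain: ½ k_n (V_GS − V_TN)² = (V_DD − V_GS)/R.
Let x = V_GS − 0.993. Then 44.5 x² + x − 11.91 = 0, giving x = 0.506 V (positive root), so V_GS = 1.5 V.
I_D = (V_DD − V_GS)/R = (12.9 − 1.5) / 17.8 = 0.64 mA.

V_GS = 1.50 V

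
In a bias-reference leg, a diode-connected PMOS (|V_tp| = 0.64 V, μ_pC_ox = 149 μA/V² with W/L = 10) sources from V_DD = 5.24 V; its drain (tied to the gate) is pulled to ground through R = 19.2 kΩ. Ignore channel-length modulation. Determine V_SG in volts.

V_SG = 1.17 V

With gate tied to drain, V_SG = V_SD ≥ V_SG − |V_tp|, so the device is in saturation.
k_p = μ_pC_ox · (W/L) = 1.49 mA/V².
KCL at the drain: ½ k_p (V_SG − |V_tp|)² = (V_DD − V_SG)/R.
Let x = V_SG − 0.64. Then 14.3 x² + x − 4.6 = 0, giving x = 0.533 V (positive root), so V_SG = 1.17 V.
I_D = (V_DD − V_SG)/R = (5.24 − 1.17) / 19.2 = 0.212 mA.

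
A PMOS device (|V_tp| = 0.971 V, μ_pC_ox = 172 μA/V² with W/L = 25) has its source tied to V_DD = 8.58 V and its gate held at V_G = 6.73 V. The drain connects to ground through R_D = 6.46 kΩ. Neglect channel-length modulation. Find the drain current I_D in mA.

V_SG = V_DD − V_G = 8.58 − 6.73 = 1.85 V, so V_ov = 1.85 − 0.971 = 0.879 V.
k_p = μ_pC_ox · (W/L) = 4.3 mA/V².
Assume saturation: I_D = ½ k_p V_ov² = 0.5 × 4.3 × 0.879² = 1.66 mA, giving V_SD = V_DD − I_D R_D = 8.58 − 1.66 × 6.46 = -2.15 V.
But -2.15 V < V_ov = 0.879 V, so the device is actually in triode.
In triode I_D = k_p[V_ov V_SD − ½ V_SD²] and I_D = (V_DD − V_SD)/R_D. Equating: 13.9 V_SD² − 25.42 V_SD + 8.58 = 0, giving V_SD = 0.447 V (the root below V_ov).
I_D = (8.58 − 0.447) / 6.46 = 1.26 mA.

I_D = 1.26 mA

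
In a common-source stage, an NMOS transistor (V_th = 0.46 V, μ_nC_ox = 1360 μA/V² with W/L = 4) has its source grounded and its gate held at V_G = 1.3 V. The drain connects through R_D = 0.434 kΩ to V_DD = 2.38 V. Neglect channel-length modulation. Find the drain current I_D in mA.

V_GS = V_G = 1.3 V, so V_ov = 1.3 − 0.46 = 0.84 V.
k_n = μ_nC_ox · (W/L) = 5.44 mA/V².
Assume saturation: I_D = ½ k_n V_ov² = 0.5 × 5.44 × 0.84² = 1.92 mA, giving V_DS = V_DD − I_D R_D = 2.38 − 1.92 × 0.434 = 1.55 V.
V_DS = 1.55 V ≥ V_ov = 0.84 V, confirming saturation.

I_D = 1.92 mA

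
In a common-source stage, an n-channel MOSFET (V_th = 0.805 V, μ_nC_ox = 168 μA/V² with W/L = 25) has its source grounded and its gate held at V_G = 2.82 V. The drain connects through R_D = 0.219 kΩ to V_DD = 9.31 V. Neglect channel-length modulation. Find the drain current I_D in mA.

I_D = 8.53 mA

V_GS = V_G = 2.82 V, so V_ov = 2.82 − 0.805 = 2.01 V.
k_n = μ_nC_ox · (W/L) = 4.2 mA/V².
Assume saturation: I_D = ½ k_n V_ov² = 0.5 × 4.2 × 2.01² = 8.53 mA, giving V_DS = V_DD − I_D R_D = 9.31 − 8.53 × 0.219 = 7.44 V.
V_DS = 7.44 V ≥ V_ov = 2.01 V, confirming saturation.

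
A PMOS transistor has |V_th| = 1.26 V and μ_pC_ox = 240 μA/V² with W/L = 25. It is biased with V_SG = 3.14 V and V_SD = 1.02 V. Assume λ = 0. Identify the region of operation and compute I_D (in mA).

Triode; I_D = 8.38 mA

k_p = μ_pC_ox · (W/L) = 6 mA/V².
V_ov = V_SG − |V_th| = 3.14 − 1.26 = 1.88 V.
Since V_SD = 1.02 V < V_ov = 1.88 V, the device is in the triode region.
I_D = k_p [V_ov · V_SD − ½ V_SD²] = 6 × [1.88 × 1.02 − 0.5 × 1.02²] = 8.38 mA.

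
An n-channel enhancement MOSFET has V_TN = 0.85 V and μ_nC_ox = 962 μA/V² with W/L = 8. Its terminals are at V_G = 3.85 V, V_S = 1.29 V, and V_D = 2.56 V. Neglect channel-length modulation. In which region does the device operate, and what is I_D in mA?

Triode; I_D = 10.5 mA

V_GS = V_G − V_S = 3.85 − 1.29 = 2.56 V; V_DS = V_D − V_S = 2.56 − 1.29 = 1.27 V.
k_n = μ_nC_ox · (W/L) = 7.696 mA/V².
V_ov = V_GS − V_TN = 2.56 − 0.85 = 1.71 V.
Since V_DS = 1.27 V < V_ov = 1.71 V, the device is in the triode region.
I_D = k_n [V_ov · V_DS − ½ V_DS²] = 7.696 × [1.71 × 1.27 − 0.5 × 1.27²] = 10.5 mA.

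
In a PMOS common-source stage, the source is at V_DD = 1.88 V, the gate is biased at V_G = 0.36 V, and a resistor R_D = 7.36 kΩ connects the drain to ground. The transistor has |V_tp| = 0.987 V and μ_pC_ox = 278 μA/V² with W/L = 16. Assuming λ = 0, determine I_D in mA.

V_SG = V_DD − V_G = 1.88 − 0.36 = 1.52 V, so V_ov = 1.52 − 0.987 = 0.533 V.
k_p = μ_pC_ox · (W/L) = 4.448 mA/V².
Assume saturation: I_D = ½ k_p V_ov² = 0.5 × 4.448 × 0.533² = 0.632 mA, giving V_SD = V_DD − I_D R_D = 1.88 − 0.632 × 7.36 = -2.77 V.
But -2.77 V < V_ov = 0.533 V, so the device is actually in triode.
In triode I_D = k_p[V_ov V_SD − ½ V_SD²] and I_D = (V_DD − V_SD)/R_D. Equating: 16.4 V_SD² − 18.45 V_SD + 1.88 = 0, giving V_SD = 0.113 V (the root below V_ov).
I_D = (1.88 − 0.113) / 7.36 = 0.24 mA.

I_D = 0.240 mA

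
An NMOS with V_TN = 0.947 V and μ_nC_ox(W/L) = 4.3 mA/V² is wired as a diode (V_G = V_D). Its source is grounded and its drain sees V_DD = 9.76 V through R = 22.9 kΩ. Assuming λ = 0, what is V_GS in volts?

V_GS = 1.36 V

With gate tied to drain, V_GS = V_DS ≥ V_GS − V_TN, so the device is in saturation.
KCL at the drain: ½ k_n (V_GS − V_TN)² = (V_DD − V_GS)/R.
Let x = V_GS − 0.947. Then 49.2 x² + x − 8.813 = 0, giving x = 0.413 V (positive root), so V_GS = 1.36 V.
I_D = (V_DD − V_GS)/R = (9.76 − 1.36) / 22.9 = 0.367 mA.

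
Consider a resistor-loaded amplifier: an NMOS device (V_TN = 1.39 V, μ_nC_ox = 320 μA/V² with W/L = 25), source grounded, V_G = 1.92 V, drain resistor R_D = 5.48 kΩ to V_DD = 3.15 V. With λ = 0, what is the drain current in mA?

V_GS = V_G = 1.92 V, so V_ov = 1.92 − 1.39 = 0.53 V.
k_n = μ_nC_ox · (W/L) = 8 mA/V².
Assume saturation: I_D = ½ k_n V_ov² = 0.5 × 8 × 0.53² = 1.12 mA, giving V_DS = V_DD − I_D R_D = 3.15 − 1.12 × 5.48 = -3.01 V.
But -3.01 V < V_ov = 0.53 V, so the device is actually in triode.
In triode I_D = k_n[V_ov V_DS − ½ V_DS²] and I_D = (V_DD − V_DS)/R_D. Equating: 21.9 V_DS² − 24.24 V_DS + 3.15 = 0, giving V_DS = 0.15 V (the root below V_ov).
I_D = (3.15 − 0.15) / 5.48 = 0.547 mA.

I_D = 0.547 mA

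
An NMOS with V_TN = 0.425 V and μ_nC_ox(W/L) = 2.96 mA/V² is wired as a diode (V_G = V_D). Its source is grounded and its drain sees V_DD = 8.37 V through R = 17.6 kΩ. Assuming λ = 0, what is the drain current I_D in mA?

With gate tied to drain, V_GS = V_DS ≥ V_GS − V_TN, so the device is in saturation.
KCL at the drain: ½ k_n (V_GS − V_TN)² = (V_DD − V_GS)/R.
Let x = V_GS − 0.425. Then 26 x² + x − 7.945 = 0, giving x = 0.533 V (positive root), so V_GS = 0.958 V.
I_D = (V_DD − V_GS)/R = (8.37 − 0.958) / 17.6 = 0.421 mA.

I_D = 0.421 mA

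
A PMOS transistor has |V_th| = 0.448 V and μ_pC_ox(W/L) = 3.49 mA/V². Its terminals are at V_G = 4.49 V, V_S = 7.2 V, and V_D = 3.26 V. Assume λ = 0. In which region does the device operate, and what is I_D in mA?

V_SG = V_S − V_G = 7.2 − 4.49 = 2.71 V; V_SD = V_S − V_D = 7.2 − 3.26 = 3.94 V.
V_ov = V_SG − |V_th| = 2.71 − 0.448 = 2.26 V.
Since V_SD = 3.94 V ≥ V_ov = 2.26 V, the device is in saturation.
I_D = ½ k_p V_ov² = 0.5 × 3.49 × 2.26² = 8.93 mA.

Saturation; I_D = 8.93 mA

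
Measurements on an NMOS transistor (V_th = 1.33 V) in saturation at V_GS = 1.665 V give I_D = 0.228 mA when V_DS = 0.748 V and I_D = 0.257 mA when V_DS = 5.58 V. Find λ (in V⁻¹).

λ = 0.0269 V⁻¹

With V_GS fixed, I_D ∝ (1 + λ V_DS) in saturation, so I_D2/I_D1 = (1 + λ V_DS2)/(1 + λ V_DS1).
0.257/0.228 = 1.127 = (1 + 5.58 λ)/(1 + 0.748 λ).
Solving: λ (I_D1 V_DS2 − I_D2 V_DS1) = I_D2 − I_D1, so λ = (0.257 − 0.228) / (0.228 × 5.58 − 0.257 × 0.748) = 0.029 / 1.08 = 0.0269 V⁻¹.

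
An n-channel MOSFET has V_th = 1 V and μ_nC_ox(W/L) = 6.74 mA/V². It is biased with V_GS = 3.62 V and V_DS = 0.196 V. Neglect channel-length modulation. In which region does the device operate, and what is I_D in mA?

Triode; I_D = 3.33 mA

V_ov = V_GS − V_th = 3.62 − 1 = 2.62 V.
Since V_DS = 0.196 V < V_ov = 2.62 V, the device is in the triode region.
I_D = k_n [V_ov · V_DS − ½ V_DS²] = 6.74 × [2.62 × 0.196 − 0.5 × 0.196²] = 3.33 mA.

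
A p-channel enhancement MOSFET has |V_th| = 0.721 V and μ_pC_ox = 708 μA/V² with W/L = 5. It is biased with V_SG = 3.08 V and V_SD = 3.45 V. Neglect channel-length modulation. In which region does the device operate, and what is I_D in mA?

k_p = μ_pC_ox · (W/L) = 3.54 mA/V².
V_ov = V_SG − |V_th| = 3.08 − 0.721 = 2.36 V.
Since V_SD = 3.45 V ≥ V_ov = 2.36 V, the device is in saturation.
I_D = ½ k_p V_ov² = 0.5 × 3.54 × 2.36² = 9.85 mA.

Saturation; I_D = 9.85 mA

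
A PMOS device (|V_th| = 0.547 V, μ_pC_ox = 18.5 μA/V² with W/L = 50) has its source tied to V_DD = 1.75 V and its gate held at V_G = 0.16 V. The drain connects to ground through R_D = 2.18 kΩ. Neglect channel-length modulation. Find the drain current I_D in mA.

I_D = 0.462 mA

V_SG = V_DD − V_G = 1.75 − 0.16 = 1.59 V, so V_ov = 1.59 − 0.547 = 1.04 V.
k_p = μ_pC_ox · (W/L) = 0.925 mA/V².
Assume saturation: I_D = ½ k_p V_ov² = 0.5 × 0.925 × 1.04² = 0.503 mA, giving V_SD = V_DD − I_D R_D = 1.75 − 0.503 × 2.18 = 0.653 V.
But 0.653 V < V_ov = 1.04 V, so the device is actually in triode.
In triode I_D = k_p[V_ov V_SD − ½ V_SD²] and I_D = (V_DD − V_SD)/R_D. Equating: 1.01 V_SD² − 3.103 V_SD + 1.75 = 0, giving V_SD = 0.744 V (the root below V_ov).
I_D = (1.75 − 0.744) / 2.18 = 0.462 mA.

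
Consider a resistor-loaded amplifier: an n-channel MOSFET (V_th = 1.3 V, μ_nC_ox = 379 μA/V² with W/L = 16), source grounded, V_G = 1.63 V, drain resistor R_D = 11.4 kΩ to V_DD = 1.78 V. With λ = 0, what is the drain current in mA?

V_GS = V_G = 1.63 V, so V_ov = 1.63 − 1.3 = 0.33 V.
k_n = μ_nC_ox · (W/L) = 6.064 mA/V².
Assume saturation: I_D = ½ k_n V_ov² = 0.5 × 6.064 × 0.33² = 0.33 mA, giving V_DS = V_DD − I_D R_D = 1.78 − 0.33 × 11.4 = -1.98 V.
But -1.98 V < V_ov = 0.33 V, so the device is actually in triode.
In triode I_D = k_n[V_ov V_DS − ½ V_DS²] and I_D = (V_DD − V_DS)/R_D. Equating: 34.6 V_DS² − 23.81 V_DS + 1.78 = 0, giving V_DS = 0.0853 V (the root below V_ov).
I_D = (1.78 − 0.0853) / 11.4 = 0.149 mA.

I_D = 0.149 mA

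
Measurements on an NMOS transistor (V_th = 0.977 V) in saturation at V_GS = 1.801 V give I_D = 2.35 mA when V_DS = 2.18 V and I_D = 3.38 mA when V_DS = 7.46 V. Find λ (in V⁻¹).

λ = 0.101 V⁻¹

With V_GS fixed, I_D ∝ (1 + λ V_DS) in saturation, so I_D2/I_D1 = (1 + λ V_DS2)/(1 + λ V_DS1).
3.38/2.35 = 1.438 = (1 + 7.46 λ)/(1 + 2.18 λ).
Solving: λ (I_D1 V_DS2 − I_D2 V_DS1) = I_D2 − I_D1, so λ = (3.38 − 2.35) / (2.35 × 7.46 − 3.38 × 2.18) = 1.03 / 10.2 = 0.101 V⁻¹.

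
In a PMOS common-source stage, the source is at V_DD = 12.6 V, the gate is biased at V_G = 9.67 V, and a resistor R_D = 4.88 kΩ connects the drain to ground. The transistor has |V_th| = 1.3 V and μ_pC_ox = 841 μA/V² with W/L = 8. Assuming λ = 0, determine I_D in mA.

I_D = 2.53 mA

V_SG = V_DD − V_G = 12.6 − 9.67 = 2.93 V, so V_ov = 2.93 − 1.3 = 1.63 V.
k_p = μ_pC_ox · (W/L) = 6.728 mA/V².
Assume saturation: I_D = ½ k_p V_ov² = 0.5 × 6.728 × 1.63² = 8.94 mA, giving V_SD = V_DD − I_D R_D = 12.6 − 8.94 × 4.88 = -31 V.
But -31 V < V_ov = 1.63 V, so the device is actually in triode.
In triode I_D = k_p[V_ov V_SD − ½ V_SD²] and I_D = (V_DD − V_SD)/R_D. Equating: 16.4 V_SD² − 54.52 V_SD + 12.6 = 0, giving V_SD = 0.25 V (the root below V_ov).
I_D = (12.6 − 0.25) / 4.88 = 2.53 mA.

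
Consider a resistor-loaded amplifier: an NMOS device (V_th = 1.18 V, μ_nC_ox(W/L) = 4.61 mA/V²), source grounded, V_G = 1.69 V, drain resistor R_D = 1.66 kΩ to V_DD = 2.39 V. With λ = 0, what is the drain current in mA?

V_GS = V_G = 1.69 V, so V_ov = 1.69 − 1.18 = 0.51 V.
Assume saturation: I_D = ½ k_n V_ov² = 0.5 × 4.61 × 0.51² = 0.6 mA, giving V_DS = V_DD − I_D R_D = 2.39 − 0.6 × 1.66 = 1.39 V.
V_DS = 1.39 V ≥ V_ov = 0.51 V, confirming saturation.

I_D = 0.600 mA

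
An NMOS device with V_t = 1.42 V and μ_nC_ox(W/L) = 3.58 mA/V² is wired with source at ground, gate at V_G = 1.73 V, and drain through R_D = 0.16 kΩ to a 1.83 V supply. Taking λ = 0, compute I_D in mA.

V_GS = V_G = 1.73 V, so V_ov = 1.73 − 1.42 = 0.31 V.
Assume saturation: I_D = ½ k_n V_ov² = 0.5 × 3.58 × 0.31² = 0.172 mA, giving V_DS = V_DD − I_D R_D = 1.83 − 0.172 × 0.16 = 1.8 V.
V_DS = 1.8 V ≥ V_ov = 0.31 V, confirming saturation.

I_D = 0.172 mA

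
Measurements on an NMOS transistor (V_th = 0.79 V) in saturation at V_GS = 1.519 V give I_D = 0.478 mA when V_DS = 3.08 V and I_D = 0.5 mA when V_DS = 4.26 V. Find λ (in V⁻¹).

λ = 0.0443 V⁻¹

With V_GS fixed, I_D ∝ (1 + λ V_DS) in saturation, so I_D2/I_D1 = (1 + λ V_DS2)/(1 + λ V_DS1).
0.5/0.478 = 1.046 = (1 + 4.26 λ)/(1 + 3.08 λ).
Solving: λ (I_D1 V_DS2 − I_D2 V_DS1) = I_D2 − I_D1, so λ = (0.5 − 0.478) / (0.478 × 4.26 − 0.5 × 3.08) = 0.022 / 0.496 = 0.0443 V⁻¹.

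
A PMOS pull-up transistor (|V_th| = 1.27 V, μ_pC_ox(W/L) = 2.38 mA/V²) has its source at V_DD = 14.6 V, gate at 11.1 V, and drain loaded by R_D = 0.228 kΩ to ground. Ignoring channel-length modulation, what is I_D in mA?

V_SG = V_DD − V_G = 14.6 − 11.1 = 3.5 V, so V_ov = 3.5 − 1.27 = 2.23 V.
Assume saturation: I_D = ½ k_p V_ov² = 0.5 × 2.38 × 2.23² = 5.92 mA, giving V_SD = V_DD − I_D R_D = 14.6 − 5.92 × 0.228 = 13.3 V.
V_SD = 13.3 V ≥ V_ov = 2.23 V, confirming saturation.

I_D = 5.92 mA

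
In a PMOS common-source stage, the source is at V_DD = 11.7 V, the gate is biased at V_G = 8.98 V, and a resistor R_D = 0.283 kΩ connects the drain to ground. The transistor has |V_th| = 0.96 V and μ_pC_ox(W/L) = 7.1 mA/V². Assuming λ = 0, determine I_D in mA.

I_D = 11.0 mA

V_SG = V_DD − V_G = 11.7 − 8.98 = 2.72 V, so V_ov = 2.72 − 0.96 = 1.76 V.
Assume saturation: I_D = ½ k_p V_ov² = 0.5 × 7.1 × 1.76² = 11 mA, giving V_SD = V_DD − I_D R_D = 11.7 − 11 × 0.283 = 8.59 V.
V_SD = 8.59 V ≥ V_ov = 1.76 V, confirming saturation.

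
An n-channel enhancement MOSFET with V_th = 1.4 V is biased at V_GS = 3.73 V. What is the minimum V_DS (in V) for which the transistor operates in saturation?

V_DS,sat = 2.33 V

The boundary between triode and saturation is V_DS = V_GS − V_th = V_ov.
V_ov = 3.73 − 1.4 = 2.33 V.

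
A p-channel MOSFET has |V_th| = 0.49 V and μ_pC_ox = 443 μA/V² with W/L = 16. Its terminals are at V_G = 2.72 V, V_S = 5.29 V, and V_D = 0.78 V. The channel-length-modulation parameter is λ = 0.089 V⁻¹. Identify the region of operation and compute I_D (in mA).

Saturation; I_D = 21.5 mA

V_SG = V_S − V_G = 5.29 − 2.72 = 2.57 V; V_SD = V_S − V_D = 5.29 − 0.78 = 4.51 V.
k_p = μ_pC_ox · (W/L) = 7.088 mA/V².
V_ov = V_SG − |V_th| = 2.57 − 0.49 = 2.08 V.
Since V_SD = 4.51 V ≥ V_ov = 2.08 V, the device is in saturation.
I_D = ½ k_p V_ov² (1 + λ V_SD) = 0.5 × 7.088 × 2.08² × (1 + 0.089 × 4.51) = 21.5 mA.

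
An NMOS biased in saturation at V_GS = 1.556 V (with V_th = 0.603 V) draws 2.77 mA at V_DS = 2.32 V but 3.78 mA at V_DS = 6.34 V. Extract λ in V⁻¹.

λ = 0.115 V⁻¹

With V_GS fixed, I_D ∝ (1 + λ V_DS) in saturation, so I_D2/I_D1 = (1 + λ V_DS2)/(1 + λ V_DS1).
3.78/2.77 = 1.365 = (1 + 6.34 λ)/(1 + 2.32 λ).
Solving: λ (I_D1 V_DS2 − I_D2 V_DS1) = I_D2 − I_D1, so λ = (3.78 − 2.77) / (2.77 × 6.34 − 3.78 × 2.32) = 1.01 / 8.79 = 0.115 V⁻¹.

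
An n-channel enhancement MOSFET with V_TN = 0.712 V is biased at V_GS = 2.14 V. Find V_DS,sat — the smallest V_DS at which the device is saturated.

The boundary between triode and saturation is V_DS = V_GS − V_TN = V_ov.
V_ov = 2.14 − 0.712 = 1.43 V.

V_DS,sat = 1.43 V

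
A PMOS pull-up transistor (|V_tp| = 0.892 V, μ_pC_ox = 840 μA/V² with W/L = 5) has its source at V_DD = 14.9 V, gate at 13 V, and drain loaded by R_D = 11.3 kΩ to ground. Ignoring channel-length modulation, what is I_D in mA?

I_D = 1.29 mA

V_SG = V_DD − V_G = 14.9 − 13 = 1.9 V, so V_ov = 1.9 − 0.892 = 1.01 V.
k_p = μ_pC_ox · (W/L) = 4.2 mA/V².
Assume saturation: I_D = ½ k_p V_ov² = 0.5 × 4.2 × 1.01² = 2.13 mA, giving V_SD = V_DD − I_D R_D = 14.9 − 2.13 × 11.3 = -9.21 V.
But -9.21 V < V_ov = 1.01 V, so the device is actually in triode.
In triode I_D = k_p[V_ov V_SD − ½ V_SD²] and I_D = (V_DD − V_SD)/R_D. Equating: 23.7 V_SD² − 48.84 V_SD + 14.9 = 0, giving V_SD = 0.372 V (the root below V_ov).
I_D = (14.9 − 0.372) / 11.3 = 1.29 mA.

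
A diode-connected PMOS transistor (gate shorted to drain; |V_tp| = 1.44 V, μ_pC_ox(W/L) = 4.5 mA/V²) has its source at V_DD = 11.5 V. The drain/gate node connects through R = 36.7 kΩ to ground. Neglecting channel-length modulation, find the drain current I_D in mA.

I_D = 0.265 mA

With gate tied to drain, V_SG = V_SD ≥ V_SG − |V_tp|, so the device is in saturation.
KCL at the drain: ½ k_p (V_SG − |V_tp|)² = (V_DD − V_SG)/R.
Let x = V_SG − 1.44. Then 82.6 x² + x − 10.06 = 0, giving x = 0.343 V (positive root), so V_SG = 1.78 V.
I_D = (V_DD − V_SG)/R = (11.5 − 1.78) / 36.7 = 0.265 mA.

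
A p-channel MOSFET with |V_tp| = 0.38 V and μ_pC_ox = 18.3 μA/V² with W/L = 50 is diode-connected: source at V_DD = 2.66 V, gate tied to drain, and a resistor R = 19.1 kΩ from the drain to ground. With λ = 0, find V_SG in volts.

With gate tied to drain, V_SG = V_SD ≥ V_SG − |V_tp|, so the device is in saturation.
k_p = μ_pC_ox · (W/L) = 0.915 mA/V².
KCL at the drain: ½ k_p (V_SG − |V_tp|)² = (V_DD − V_SG)/R.
Let x = V_SG − 0.38. Then 8.74 x² + x − 2.28 = 0, giving x = 0.457 V (positive root), so V_SG = 0.837 V.
I_D = (V_DD − V_SG)/R = (2.66 − 0.837) / 19.1 = 0.0955 mA.

V_SG = 0.837 V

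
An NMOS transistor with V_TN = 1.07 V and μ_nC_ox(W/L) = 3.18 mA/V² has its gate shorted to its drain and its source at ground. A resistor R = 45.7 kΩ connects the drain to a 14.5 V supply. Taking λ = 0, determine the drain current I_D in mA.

With gate tied to drain, V_GS = V_DS ≥ V_GS − V_TN, so the device is in saturation.
KCL at the drain: ½ k_n (V_GS − V_TN)² = (V_DD − V_GS)/R.
Let x = V_GS − 1.07. Then 72.7 x² + x − 13.43 = 0, giving x = 0.423 V (positive root), so V_GS = 1.49 V.
I_D = (V_DD − V_GS)/R = (14.5 − 1.49) / 45.7 = 0.285 mA.

I_D = 0.285 mA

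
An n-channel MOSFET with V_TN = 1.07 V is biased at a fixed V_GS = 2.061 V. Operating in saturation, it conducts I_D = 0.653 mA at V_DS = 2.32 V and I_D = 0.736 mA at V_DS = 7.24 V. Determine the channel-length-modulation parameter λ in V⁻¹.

λ = 0.0275 V⁻¹

With V_GS fixed, I_D ∝ (1 + λ V_DS) in saturation, so I_D2/I_D1 = (1 + λ V_DS2)/(1 + λ V_DS1).
0.736/0.653 = 1.127 = (1 + 7.24 λ)/(1 + 2.32 λ).
Solving: λ (I_D1 V_DS2 − I_D2 V_DS1) = I_D2 − I_D1, so λ = (0.736 − 0.653) / (0.653 × 7.24 − 0.736 × 2.32) = 0.083 / 3.02 = 0.0275 V⁻¹.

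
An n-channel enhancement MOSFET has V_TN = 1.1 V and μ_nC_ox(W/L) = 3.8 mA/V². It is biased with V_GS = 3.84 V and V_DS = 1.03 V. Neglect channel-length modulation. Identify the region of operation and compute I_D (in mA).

V_ov = V_GS − V_TN = 3.84 − 1.1 = 2.74 V.
Since V_DS = 1.03 V < V_ov = 2.74 V, the device is in the triode region.
I_D = k_n [V_ov · V_DS − ½ V_DS²] = 3.8 × [2.74 × 1.03 − 0.5 × 1.03²] = 8.71 mA.

Triode; I_D = 8.71 mA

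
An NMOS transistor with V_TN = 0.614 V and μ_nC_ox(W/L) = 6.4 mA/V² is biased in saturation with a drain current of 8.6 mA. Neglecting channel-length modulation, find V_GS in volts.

V_GS = 2.25 V

In saturation I_D = ½ k_n (V_GS − V_TN)², so V_GS − V_TN = √(2 I_D / k_n) = √(2 × 8.6 / 6.4) = 1.64 V.
V_GS = 0.614 + 1.64 = 2.25 V.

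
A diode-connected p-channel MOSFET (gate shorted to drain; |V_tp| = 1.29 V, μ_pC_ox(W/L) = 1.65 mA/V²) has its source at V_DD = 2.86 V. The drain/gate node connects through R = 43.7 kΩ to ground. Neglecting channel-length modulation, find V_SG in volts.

With gate tied to drain, V_SG = V_SD ≥ V_SG − |V_tp|, so the device is in saturation.
KCL at the drain: ½ k_p (V_SG − |V_tp|)² = (V_DD − V_SG)/R.
Let x = V_SG − 1.29. Then 36.1 x² + x − 1.57 = 0, giving x = 0.195 V (positive root), so V_SG = 1.49 V.
I_D = (V_DD − V_SG)/R = (2.86 − 1.49) / 43.7 = 0.0315 mA.

V_SG = 1.49 V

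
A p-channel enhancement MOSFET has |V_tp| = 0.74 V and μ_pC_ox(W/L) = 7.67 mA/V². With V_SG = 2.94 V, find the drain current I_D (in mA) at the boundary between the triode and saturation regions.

At the boundary V_SD = V_ov = V_SG − |V_tp| = 2.94 − 0.74 = 2.2 V.
I_D = ½ k_p V_ov² = 0.5 × 7.67 × 2.2² = 18.6 mA.

I_D = 18.6 mA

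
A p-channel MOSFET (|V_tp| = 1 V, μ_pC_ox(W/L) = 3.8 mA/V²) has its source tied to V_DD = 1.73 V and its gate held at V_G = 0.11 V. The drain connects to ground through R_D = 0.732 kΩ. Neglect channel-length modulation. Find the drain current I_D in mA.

I_D = 0.730 mA

V_SG = V_DD − V_G = 1.73 − 0.11 = 1.62 V, so V_ov = 1.62 − 1 = 0.62 V.
Assume saturation: I_D = ½ k_p V_ov² = 0.5 × 3.8 × 0.62² = 0.73 mA, giving V_SD = V_DD − I_D R_D = 1.73 − 0.73 × 0.732 = 1.2 V.
V_SD = 1.2 V ≥ V_ov = 0.62 V, confirming saturation.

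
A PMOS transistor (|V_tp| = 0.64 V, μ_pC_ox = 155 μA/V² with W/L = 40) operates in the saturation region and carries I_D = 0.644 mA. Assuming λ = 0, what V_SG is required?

k_p = μ_pC_ox · (W/L) = 6.2 mA/V².
In saturation I_D = ½ k_p (V_SG − |V_tp|)², so V_SG − |V_tp| = √(2 I_D / k_p) = √(2 × 0.644 / 6.2) = 0.456 V.
V_SG = 0.64 + 0.456 = 1.1 V.

V_SG = 1.10 V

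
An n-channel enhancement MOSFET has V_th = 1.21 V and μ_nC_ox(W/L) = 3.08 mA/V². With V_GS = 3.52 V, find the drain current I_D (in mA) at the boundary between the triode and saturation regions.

I_D = 8.22 mA

At the boundary V_DS = V_ov = V_GS − V_th = 3.52 − 1.21 = 2.31 V.
I_D = ½ k_n V_ov² = 0.5 × 3.08 × 2.31² = 8.22 mA.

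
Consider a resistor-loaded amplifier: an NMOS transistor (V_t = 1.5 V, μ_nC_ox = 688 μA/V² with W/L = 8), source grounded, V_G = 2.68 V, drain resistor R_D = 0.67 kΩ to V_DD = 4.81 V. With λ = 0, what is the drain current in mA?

I_D = 3.83 mA

V_GS = V_G = 2.68 V, so V_ov = 2.68 − 1.5 = 1.18 V.
k_n = μ_nC_ox · (W/L) = 5.504 mA/V².
Assume saturation: I_D = ½ k_n V_ov² = 0.5 × 5.504 × 1.18² = 3.83 mA, giving V_DS = V_DD − I_D R_D = 4.81 − 3.83 × 0.67 = 2.24 V.
V_DS = 2.24 V ≥ V_ov = 1.18 V, confirming saturation.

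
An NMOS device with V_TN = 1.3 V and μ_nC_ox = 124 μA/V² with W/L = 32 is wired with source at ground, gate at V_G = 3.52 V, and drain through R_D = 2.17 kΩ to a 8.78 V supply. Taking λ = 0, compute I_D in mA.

I_D = 3.82 mA

V_GS = V_G = 3.52 V, so V_ov = 3.52 − 1.3 = 2.22 V.
k_n = μ_nC_ox · (W/L) = 3.968 mA/V².
Assume saturation: I_D = ½ k_n V_ov² = 0.5 × 3.968 × 2.22² = 9.78 mA, giving V_DS = V_DD − I_D R_D = 8.78 − 9.78 × 2.17 = -12.4 V.
But -12.4 V < V_ov = 2.22 V, so the device is actually in triode.
In triode I_D = k_n[V_ov V_DS − ½ V_DS²] and I_D = (V_DD − V_DS)/R_D. Equating: 4.31 V_DS² − 20.12 V_DS + 8.78 = 0, giving V_DS = 0.487 V (the root below V_ov).
I_D = (8.78 − 0.487) / 2.17 = 3.82 mA.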